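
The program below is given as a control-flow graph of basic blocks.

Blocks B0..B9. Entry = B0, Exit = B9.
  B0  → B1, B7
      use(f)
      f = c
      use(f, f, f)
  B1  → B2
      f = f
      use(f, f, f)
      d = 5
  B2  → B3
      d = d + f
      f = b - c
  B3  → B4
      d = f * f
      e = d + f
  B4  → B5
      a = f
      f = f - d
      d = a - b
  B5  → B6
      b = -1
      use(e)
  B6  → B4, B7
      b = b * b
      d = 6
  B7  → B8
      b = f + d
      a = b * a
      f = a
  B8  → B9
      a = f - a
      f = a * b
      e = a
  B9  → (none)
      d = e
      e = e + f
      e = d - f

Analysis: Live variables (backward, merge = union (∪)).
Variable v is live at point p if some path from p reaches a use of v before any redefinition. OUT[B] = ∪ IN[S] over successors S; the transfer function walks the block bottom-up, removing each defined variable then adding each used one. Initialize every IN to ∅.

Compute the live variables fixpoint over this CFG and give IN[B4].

Answer: {b, d, e, f}

Working:
Converged values:
  B0: | IN={a, b, c, d, f} | OUT={a, b, c, d, f}
  B1: | IN={b, c, f} | OUT={b, c, d, f}
  B2: | IN={b, c, d, f} | OUT={b, f}
  B3: | IN={b, f} | OUT={b, d, e, f}
  B4: | IN={b, d, e, f} | OUT={a, e, f}
  B5: | IN={a, e, f} | OUT={a, b, e, f}
  B6: | IN={a, b, e, f} | OUT={a, b, d, e, f}
  B7: | IN={a, d, f} | OUT={a, b, f}
  B8: | IN={a, b, f} | OUT={e, f}
  B9: | IN={e, f} | OUT={}

Merge at B4: OUT[B4] = IN[B5] = {a, e, f}
Applying B4's transfer function to that OUT value gives IN[B4] (row B4 above).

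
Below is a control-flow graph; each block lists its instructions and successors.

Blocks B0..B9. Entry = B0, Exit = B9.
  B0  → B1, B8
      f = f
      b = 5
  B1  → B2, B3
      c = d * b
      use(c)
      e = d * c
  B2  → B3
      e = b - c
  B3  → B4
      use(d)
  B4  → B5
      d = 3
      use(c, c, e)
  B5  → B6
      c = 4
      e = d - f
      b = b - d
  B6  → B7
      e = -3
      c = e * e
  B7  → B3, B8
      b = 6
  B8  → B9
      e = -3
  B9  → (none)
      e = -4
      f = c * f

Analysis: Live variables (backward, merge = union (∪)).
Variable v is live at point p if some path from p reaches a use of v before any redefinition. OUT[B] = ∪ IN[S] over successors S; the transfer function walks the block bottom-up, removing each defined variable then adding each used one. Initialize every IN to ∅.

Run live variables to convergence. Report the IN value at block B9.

Answer: {c, f}

Trace:
Converged values:
  B0:   IN={c, d, f}   OUT={b, c, d, f}
  B1:   IN={b, d, f}   OUT={b, c, d, e, f}
  B2:   IN={b, c, d, f}   OUT={b, c, d, e, f}
  B3:   IN={b, c, d, e, f}   OUT={b, c, e, f}
  B4:   IN={b, c, e, f}   OUT={b, d, f}
  B5:   IN={b, d, f}   OUT={d, f}
  B6:   IN={d, f}   OUT={c, d, e, f}
  B7:   IN={c, d, e, f}   OUT={b, c, d, e, f}
  B8:   IN={c, f}   OUT={c, f}
  B9:   IN={c, f}   OUT={}

B9 is the boundary node: OUT[B9] = {}
Applying B9's transfer function to that OUT value gives IN[B9] (row B9 above).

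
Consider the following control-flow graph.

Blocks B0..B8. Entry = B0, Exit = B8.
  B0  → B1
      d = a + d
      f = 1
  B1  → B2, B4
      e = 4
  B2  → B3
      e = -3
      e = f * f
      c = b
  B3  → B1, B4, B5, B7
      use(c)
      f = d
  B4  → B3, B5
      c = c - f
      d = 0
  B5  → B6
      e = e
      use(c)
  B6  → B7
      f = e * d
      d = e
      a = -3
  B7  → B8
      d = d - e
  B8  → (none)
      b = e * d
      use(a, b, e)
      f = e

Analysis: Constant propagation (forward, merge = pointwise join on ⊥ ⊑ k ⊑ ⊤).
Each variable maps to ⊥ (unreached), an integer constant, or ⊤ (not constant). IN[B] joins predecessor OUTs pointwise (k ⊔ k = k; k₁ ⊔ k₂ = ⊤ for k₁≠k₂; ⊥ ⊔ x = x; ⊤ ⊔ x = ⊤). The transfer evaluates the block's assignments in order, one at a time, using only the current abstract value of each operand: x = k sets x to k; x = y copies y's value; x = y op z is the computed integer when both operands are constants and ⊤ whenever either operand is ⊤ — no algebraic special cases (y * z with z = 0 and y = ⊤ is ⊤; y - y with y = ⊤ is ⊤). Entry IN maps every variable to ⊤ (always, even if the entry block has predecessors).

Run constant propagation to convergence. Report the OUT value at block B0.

Answer: {a: ⊤, b: ⊤, c: ⊤, d: ⊤, e: ⊤, f: 1}

Trace:
Per-block solution:
  B0: | IN=(all ⊤) | OUT={f:1; rest ⊤}
  B1: | IN=(all ⊤) | OUT={e:4; rest ⊤}
  B2: | IN={e:4; rest ⊤} | OUT=(all ⊤)
  B3: | IN=(all ⊤) | OUT=(all ⊤)
  B4: | IN=(all ⊤) | OUT={d:0; rest ⊤}
  B5: | IN=(all ⊤) | OUT=(all ⊤)
  B6: | IN=(all ⊤) | OUT={a:-3; rest ⊤}
  B7: | IN=(all ⊤) | OUT=(all ⊤)
  B8: | IN=(all ⊤) | OUT=(all ⊤)

B0 is the boundary node: IN[B0] = {a: ⊤, b: ⊤, c: ⊤, d: ⊤, e: ⊤, f: ⊤}
Applying B0's transfer function to that IN value gives OUT[B0] (row B0 above).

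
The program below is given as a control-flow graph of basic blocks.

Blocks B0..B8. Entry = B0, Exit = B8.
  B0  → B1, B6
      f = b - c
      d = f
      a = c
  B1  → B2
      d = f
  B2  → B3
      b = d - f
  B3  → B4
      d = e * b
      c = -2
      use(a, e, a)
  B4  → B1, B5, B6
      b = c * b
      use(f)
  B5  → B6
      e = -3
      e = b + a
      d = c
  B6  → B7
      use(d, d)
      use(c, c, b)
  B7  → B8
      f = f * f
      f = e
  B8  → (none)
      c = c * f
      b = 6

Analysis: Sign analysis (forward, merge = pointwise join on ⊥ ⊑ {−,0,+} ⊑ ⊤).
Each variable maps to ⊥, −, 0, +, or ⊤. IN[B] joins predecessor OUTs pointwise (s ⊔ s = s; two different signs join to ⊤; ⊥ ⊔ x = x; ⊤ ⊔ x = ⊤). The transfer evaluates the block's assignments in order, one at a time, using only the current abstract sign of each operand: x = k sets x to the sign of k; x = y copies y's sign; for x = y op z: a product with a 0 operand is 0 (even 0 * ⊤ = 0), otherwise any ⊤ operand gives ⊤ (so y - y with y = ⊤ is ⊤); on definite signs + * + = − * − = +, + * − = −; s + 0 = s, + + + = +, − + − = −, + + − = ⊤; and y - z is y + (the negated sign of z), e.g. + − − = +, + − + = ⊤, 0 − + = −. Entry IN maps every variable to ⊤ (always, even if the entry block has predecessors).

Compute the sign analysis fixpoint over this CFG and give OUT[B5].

Fixpoint table:
  B0:   IN=(all ⊤)   OUT=(all ⊤)
  B1:   IN=(all ⊤)   OUT=(all ⊤)
  B2:   IN=(all ⊤)   OUT=(all ⊤)
  B3:   IN=(all ⊤)   OUT={c:-; rest ⊤}
  B4:   IN={c:-; rest ⊤}   OUT={c:-; rest ⊤}
  B5:   IN={c:-; rest ⊤}   OUT={c:-, d:-; rest ⊤}
  B6:   IN=(all ⊤)   OUT=(all ⊤)
  B7:   IN=(all ⊤)   OUT=(all ⊤)
  B8:   IN=(all ⊤)   OUT={b:+; rest ⊤}

Merge at B5: IN[B5] = OUT[B4] = {a: ⊤, b: ⊤, c: -, d: ⊤, e: ⊤, f: ⊤}
Applying B5's transfer function to that IN value gives OUT[B5] (row B5 above).

Answer: {a: ⊤, b: ⊤, c: -, d: -, e: ⊤, f: ⊤}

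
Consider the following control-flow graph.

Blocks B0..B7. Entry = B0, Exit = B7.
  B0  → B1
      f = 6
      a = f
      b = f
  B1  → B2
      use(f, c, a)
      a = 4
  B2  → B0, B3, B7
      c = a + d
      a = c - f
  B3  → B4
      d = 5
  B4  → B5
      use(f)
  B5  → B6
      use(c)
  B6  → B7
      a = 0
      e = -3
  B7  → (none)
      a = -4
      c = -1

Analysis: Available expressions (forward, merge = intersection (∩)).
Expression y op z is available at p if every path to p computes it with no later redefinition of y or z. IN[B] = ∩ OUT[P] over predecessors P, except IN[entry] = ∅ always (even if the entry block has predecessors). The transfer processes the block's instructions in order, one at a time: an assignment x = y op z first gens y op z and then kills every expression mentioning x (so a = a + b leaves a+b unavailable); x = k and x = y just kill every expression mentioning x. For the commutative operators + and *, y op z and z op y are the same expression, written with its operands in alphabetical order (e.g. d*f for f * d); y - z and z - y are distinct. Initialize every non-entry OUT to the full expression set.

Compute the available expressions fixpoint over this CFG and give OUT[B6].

Converged values:
  B0: | IN={} | OUT={}
  B1: | IN={} | OUT={}
  B2: | IN={} | OUT={c-f}
  B3: | IN={c-f} | OUT={c-f}
  B4: | IN={c-f} | OUT={c-f}
  B5: | IN={c-f} | OUT={c-f}
  B6: | IN={c-f} | OUT={c-f}
  B7: | IN={c-f} | OUT={}

Merge at B6: IN[B6] = OUT[B5] = {c-f}
Applying B6's transfer function to that IN value gives OUT[B6] (row B6 above).

Answer: {c-f}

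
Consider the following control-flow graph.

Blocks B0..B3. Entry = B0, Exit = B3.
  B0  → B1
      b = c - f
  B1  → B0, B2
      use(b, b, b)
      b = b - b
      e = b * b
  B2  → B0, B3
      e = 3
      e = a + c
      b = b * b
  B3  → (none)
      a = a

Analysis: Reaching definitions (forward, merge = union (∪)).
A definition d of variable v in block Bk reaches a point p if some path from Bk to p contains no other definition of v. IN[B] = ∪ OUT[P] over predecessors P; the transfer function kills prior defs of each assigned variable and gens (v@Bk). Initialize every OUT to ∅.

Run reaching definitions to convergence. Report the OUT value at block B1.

Answer: {b@B1, e@B1}

Working:
Per-block solution:
  B0:  IN={b@B1, b@B2, e@B1, e@B2}  OUT={b@B0, e@B1, e@B2}
  B1:  IN={b@B0, e@B1, e@B2}  OUT={b@B1, e@B1}
  B2:  IN={b@B1, e@B1}  OUT={b@B2, e@B2}
  B3:  IN={b@B2, e@B2}  OUT={a@B3, b@B2, e@B2}

Merge at B1: IN[B1] = OUT[B0] = {b@B0, e@B1, e@B2}
Applying B1's transfer function to that IN value gives OUT[B1] (row B1 above).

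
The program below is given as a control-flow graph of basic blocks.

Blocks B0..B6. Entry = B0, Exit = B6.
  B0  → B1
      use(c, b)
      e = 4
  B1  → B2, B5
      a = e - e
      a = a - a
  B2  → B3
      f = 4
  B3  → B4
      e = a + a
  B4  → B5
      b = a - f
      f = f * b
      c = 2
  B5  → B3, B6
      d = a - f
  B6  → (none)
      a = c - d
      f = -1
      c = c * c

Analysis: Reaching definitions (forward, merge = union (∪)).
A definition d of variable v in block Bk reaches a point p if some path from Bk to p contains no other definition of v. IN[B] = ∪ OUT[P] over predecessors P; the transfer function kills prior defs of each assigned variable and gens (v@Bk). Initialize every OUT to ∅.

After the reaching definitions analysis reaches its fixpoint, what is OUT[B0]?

Answer: {e@B0}

Trace:
Per-block solution:
  B0:   IN={}   OUT={e@B0}
  B1:   IN={e@B0}   OUT={a@B1, e@B0}
  B2:   IN={a@B1, e@B0}   OUT={a@B1, e@B0, f@B2}
  B3:   IN={a@B1, b@B4, c@B4, d@B5, e@B0, e@B3, f@B2, f@B4}   OUT={a@B1, b@B4, c@B4, d@B5, e@B3, f@B2, f@B4}
  B4:   IN={a@B1, b@B4, c@B4, d@B5, e@B3, f@B2, f@B4}   OUT={a@B1, b@B4, c@B4, d@B5, e@B3, f@B4}
  B5:   IN={a@B1, b@B4, c@B4, d@B5, e@B0, e@B3, f@B4}   OUT={a@B1, b@B4, c@B4, d@B5, e@B0, e@B3, f@B4}
  B6:   IN={a@B1, b@B4, c@B4, d@B5, e@B0, e@B3, f@B4}   OUT={a@B6, b@B4, c@B6, d@B5, e@B0, e@B3, f@B6}

B0 is the boundary node: IN[B0] = {}
Applying B0's transfer function to that IN value gives OUT[B0] (row B0 above).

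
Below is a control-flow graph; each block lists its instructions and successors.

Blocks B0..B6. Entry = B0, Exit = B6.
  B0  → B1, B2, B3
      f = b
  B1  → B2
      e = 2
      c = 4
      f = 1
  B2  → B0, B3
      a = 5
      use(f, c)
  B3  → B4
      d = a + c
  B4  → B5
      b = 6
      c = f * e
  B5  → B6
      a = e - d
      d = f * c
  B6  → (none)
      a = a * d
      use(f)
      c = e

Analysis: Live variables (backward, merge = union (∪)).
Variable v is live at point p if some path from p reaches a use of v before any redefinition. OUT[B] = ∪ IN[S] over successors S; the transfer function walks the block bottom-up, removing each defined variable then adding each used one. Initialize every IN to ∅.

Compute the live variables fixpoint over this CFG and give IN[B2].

Answer: {b, c, e, f}

Derivation:
Fixpoint table:
  B0: | IN={a, b, c, e} | OUT={a, b, c, e, f}
  B1: | IN={b} | OUT={b, c, e, f}
  B2: | IN={b, c, e, f} | OUT={a, b, c, e, f}
  B3: | IN={a, c, e, f} | OUT={d, e, f}
  B4: | IN={d, e, f} | OUT={c, d, e, f}
  B5: | IN={c, d, e, f} | OUT={a, d, e, f}
  B6: | IN={a, d, e, f} | OUT={}

Merge at B2: OUT[B2] = IN[B0] ⊔ IN[B3] = {a, b, c, e, f}
Applying B2's transfer function to that OUT value gives IN[B2] (row B2 above).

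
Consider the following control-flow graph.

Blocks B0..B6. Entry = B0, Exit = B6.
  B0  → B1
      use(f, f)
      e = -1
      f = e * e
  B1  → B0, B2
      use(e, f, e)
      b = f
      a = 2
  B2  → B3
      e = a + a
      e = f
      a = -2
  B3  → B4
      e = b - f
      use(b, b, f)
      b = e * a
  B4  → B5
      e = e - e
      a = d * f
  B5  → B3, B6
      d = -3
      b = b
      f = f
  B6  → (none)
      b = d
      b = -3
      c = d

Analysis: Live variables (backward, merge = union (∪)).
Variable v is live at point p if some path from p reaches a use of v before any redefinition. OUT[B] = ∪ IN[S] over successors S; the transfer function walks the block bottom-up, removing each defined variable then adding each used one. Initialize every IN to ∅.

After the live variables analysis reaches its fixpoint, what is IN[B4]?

Answer: {b, d, e, f}

Working:
Converged values:
  B0: | IN={d, f} | OUT={d, e, f}
  B1: | IN={d, e, f} | OUT={a, b, d, f}
  B2: | IN={a, b, d, f} | OUT={a, b, d, f}
  B3: | IN={a, b, d, f} | OUT={b, d, e, f}
  B4: | IN={b, d, e, f} | OUT={a, b, f}
  B5: | IN={a, b, f} | OUT={a, b, d, f}
  B6: | IN={d} | OUT={}

Merge at B4: OUT[B4] = IN[B5] = {a, b, f}
Applying B4's transfer function to that OUT value gives IN[B4] (row B4 above).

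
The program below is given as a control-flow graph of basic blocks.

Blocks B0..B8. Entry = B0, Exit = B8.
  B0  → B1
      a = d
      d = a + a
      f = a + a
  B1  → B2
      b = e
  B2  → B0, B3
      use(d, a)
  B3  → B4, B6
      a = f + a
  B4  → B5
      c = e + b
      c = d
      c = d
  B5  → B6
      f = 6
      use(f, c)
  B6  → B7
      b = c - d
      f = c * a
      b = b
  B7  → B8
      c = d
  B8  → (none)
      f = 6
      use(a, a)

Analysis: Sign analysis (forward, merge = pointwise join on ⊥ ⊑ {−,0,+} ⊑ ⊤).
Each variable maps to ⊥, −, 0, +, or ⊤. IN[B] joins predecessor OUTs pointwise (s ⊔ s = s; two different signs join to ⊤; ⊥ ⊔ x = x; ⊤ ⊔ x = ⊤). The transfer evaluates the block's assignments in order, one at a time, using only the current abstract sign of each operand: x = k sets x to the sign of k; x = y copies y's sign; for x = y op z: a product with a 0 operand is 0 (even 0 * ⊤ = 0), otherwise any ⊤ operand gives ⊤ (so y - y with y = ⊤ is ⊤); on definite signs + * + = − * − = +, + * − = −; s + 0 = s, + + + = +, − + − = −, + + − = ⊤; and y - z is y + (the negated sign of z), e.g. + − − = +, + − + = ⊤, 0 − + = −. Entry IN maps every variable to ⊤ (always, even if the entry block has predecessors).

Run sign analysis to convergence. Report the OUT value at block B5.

Answer: {a: ⊤, b: ⊤, c: ⊤, d: ⊤, e: ⊤, f: +}

Derivation:
Converged values:
  B0: | IN=(all ⊤) | OUT=(all ⊤)
  B1: | IN=(all ⊤) | OUT=(all ⊤)
  B2: | IN=(all ⊤) | OUT=(all ⊤)
  B3: | IN=(all ⊤) | OUT=(all ⊤)
  B4: | IN=(all ⊤) | OUT=(all ⊤)
  B5: | IN=(all ⊤) | OUT={f:+; rest ⊤}
  B6: | IN=(all ⊤) | OUT=(all ⊤)
  B7: | IN=(all ⊤) | OUT=(all ⊤)
  B8: | IN=(all ⊤) | OUT={f:+; rest ⊤}

Merge at B5: IN[B5] = OUT[B4] = {a: ⊤, b: ⊤, c: ⊤, d: ⊤, e: ⊤, f: ⊤}
Applying B5's transfer function to that IN value gives OUT[B5] (row B5 above).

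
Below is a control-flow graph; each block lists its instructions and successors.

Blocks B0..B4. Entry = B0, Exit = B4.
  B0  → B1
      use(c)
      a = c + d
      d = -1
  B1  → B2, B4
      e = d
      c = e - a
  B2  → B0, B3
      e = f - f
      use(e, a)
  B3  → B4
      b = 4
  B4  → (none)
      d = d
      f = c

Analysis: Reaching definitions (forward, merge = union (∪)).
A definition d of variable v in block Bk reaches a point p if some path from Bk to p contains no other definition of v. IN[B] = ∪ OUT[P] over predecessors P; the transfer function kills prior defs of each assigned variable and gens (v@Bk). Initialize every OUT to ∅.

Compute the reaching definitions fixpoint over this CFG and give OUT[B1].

Answer: {a@B0, c@B1, d@B0, e@B1}

Derivation:
Fixpoint table:
  B0:   IN={a@B0, c@B1, d@B0, e@B2}   OUT={a@B0, c@B1, d@B0, e@B2}
  B1:   IN={a@B0, c@B1, d@B0, e@B2}   OUT={a@B0, c@B1, d@B0, e@B1}
  B2:   IN={a@B0, c@B1, d@B0, e@B1}   OUT={a@B0, c@B1, d@B0, e@B2}
  B3:   IN={a@B0, c@B1, d@B0, e@B2}   OUT={a@B0, b@B3, c@B1, d@B0, e@B2}
  B4:   IN={a@B0, b@B3, c@B1, d@B0, e@B1, e@B2}   OUT={a@B0, b@B3, c@B1, d@B4, e@B1, e@B2, f@B4}

Merge at B1: IN[B1] = OUT[B0] = {a@B0, c@B1, d@B0, e@B2}
Applying B1's transfer function to that IN value gives OUT[B1] (row B1 above).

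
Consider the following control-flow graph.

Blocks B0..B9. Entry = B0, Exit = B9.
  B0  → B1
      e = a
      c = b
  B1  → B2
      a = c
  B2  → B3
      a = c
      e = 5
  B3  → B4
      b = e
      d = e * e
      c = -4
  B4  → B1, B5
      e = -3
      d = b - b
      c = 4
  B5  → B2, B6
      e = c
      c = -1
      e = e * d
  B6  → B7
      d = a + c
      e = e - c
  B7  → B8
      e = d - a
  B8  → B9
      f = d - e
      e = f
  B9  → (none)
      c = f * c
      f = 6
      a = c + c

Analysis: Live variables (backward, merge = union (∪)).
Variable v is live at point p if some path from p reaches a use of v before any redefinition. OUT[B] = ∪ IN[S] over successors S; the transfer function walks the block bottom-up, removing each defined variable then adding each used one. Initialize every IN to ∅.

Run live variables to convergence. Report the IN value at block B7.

Fixpoint table:
  B0:  IN={a, b}  OUT={c}
  B1:  IN={c}  OUT={c}
  B2:  IN={c}  OUT={a, e}
  B3:  IN={a, e}  OUT={a, b}
  B4:  IN={a, b}  OUT={a, c, d}
  B5:  IN={a, c, d}  OUT={a, c, e}
  B6:  IN={a, c, e}  OUT={a, c, d}
  B7:  IN={a, c, d}  OUT={c, d, e}
  B8:  IN={c, d, e}  OUT={c, f}
  B9:  IN={c, f}  OUT={}

Merge at B7: OUT[B7] = IN[B8] = {c, d, e}
Applying B7's transfer function to that OUT value gives IN[B7] (row B7 above).

Answer: {a, c, d}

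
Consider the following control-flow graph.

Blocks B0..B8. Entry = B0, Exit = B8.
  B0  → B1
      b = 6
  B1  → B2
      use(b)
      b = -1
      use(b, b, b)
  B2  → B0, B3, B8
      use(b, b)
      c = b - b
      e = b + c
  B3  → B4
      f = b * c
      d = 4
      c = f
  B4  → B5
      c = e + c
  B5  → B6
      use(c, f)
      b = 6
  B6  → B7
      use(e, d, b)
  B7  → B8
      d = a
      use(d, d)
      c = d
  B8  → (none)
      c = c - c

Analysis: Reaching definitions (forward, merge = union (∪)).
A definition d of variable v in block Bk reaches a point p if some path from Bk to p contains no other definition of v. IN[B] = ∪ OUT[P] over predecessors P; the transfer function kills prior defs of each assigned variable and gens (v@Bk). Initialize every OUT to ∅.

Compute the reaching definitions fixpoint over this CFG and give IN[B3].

Answer: {b@B1, c@B2, e@B2}

Trace:
Per-block solution:
  B0:  IN={b@B1, c@B2, e@B2}  OUT={b@B0, c@B2, e@B2}
  B1:  IN={b@B0, c@B2, e@B2}  OUT={b@B1, c@B2, e@B2}
  B2:  IN={b@B1, c@B2, e@B2}  OUT={b@B1, c@B2, e@B2}
  B3:  IN={b@B1, c@B2, e@B2}  OUT={b@B1, c@B3, d@B3, e@B2, f@B3}
  B4:  IN={b@B1, c@B3, d@B3, e@B2, f@B3}  OUT={b@B1, c@B4, d@B3, e@B2, f@B3}
  B5:  IN={b@B1, c@B4, d@B3, e@B2, f@B3}  OUT={b@B5, c@B4, d@B3, e@B2, f@B3}
  B6:  IN={b@B5, c@B4, d@B3, e@B2, f@B3}  OUT={b@B5, c@B4, d@B3, e@B2, f@B3}
  B7:  IN={b@B5, c@B4, d@B3, e@B2, f@B3}  OUT={b@B5, c@B7, d@B7, e@B2, f@B3}
  B8:  IN={b@B1, b@B5, c@B2, c@B7, d@B7, e@B2, f@B3}  OUT={b@B1, b@B5, c@B8, d@B7, e@B2, f@B3}

Merge at B3: IN[B3] = OUT[B2] = {b@B1, c@B2, e@B2}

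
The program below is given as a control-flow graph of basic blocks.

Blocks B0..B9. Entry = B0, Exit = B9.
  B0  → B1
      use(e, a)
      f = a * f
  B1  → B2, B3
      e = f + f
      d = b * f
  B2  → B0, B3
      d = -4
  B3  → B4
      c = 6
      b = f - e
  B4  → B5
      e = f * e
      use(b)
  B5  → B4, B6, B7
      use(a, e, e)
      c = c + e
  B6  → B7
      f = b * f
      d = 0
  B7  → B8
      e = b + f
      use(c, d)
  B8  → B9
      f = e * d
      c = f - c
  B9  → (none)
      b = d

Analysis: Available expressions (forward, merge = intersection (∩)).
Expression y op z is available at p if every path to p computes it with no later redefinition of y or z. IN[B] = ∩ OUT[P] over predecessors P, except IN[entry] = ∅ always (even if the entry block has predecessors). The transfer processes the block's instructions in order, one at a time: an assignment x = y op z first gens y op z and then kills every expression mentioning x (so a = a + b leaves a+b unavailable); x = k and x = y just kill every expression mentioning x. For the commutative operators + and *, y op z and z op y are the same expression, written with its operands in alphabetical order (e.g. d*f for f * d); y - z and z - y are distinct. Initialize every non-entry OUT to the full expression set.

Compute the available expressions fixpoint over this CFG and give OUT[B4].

Per-block solution:
  B0:   IN={}   OUT={}
  B1:   IN={}   OUT={b*f, f+f}
  B2:   IN={b*f, f+f}   OUT={b*f, f+f}
  B3:   IN={b*f, f+f}   OUT={f+f, f-e}
  B4:   IN={f+f}   OUT={f+f}
  B5:   IN={f+f}   OUT={f+f}
  B6:   IN={f+f}   OUT={}
  B7:   IN={}   OUT={b+f}
  B8:   IN={b+f}   OUT={d*e}
  B9:   IN={d*e}   OUT={d*e}

Merge at B4: IN[B4] = OUT[B3] ∩ OUT[B5] = {f+f}
Applying B4's transfer function to that IN value gives OUT[B4] (row B4 above).

Answer: {f+f}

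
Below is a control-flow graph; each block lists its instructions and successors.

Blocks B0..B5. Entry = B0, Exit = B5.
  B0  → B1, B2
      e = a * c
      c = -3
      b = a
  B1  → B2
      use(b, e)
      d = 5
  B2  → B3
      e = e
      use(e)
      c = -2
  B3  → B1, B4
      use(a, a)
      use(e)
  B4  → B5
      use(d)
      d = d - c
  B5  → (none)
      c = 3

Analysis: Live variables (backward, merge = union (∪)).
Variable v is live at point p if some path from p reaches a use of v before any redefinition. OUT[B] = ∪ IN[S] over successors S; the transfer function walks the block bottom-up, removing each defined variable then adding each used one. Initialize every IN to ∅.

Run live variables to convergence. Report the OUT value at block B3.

Converged values:
  B0:   IN={a, c, d}   OUT={a, b, d, e}
  B1:   IN={a, b, e}   OUT={a, b, d, e}
  B2:   IN={a, b, d, e}   OUT={a, b, c, d, e}
  B3:   IN={a, b, c, d, e}   OUT={a, b, c, d, e}
  B4:   IN={c, d}   OUT={}
  B5:   IN={}   OUT={}

Merge at B3: OUT[B3] = IN[B1] ⊔ IN[B4] = {a, b, c, d, e}

Answer: {a, b, c, d, e}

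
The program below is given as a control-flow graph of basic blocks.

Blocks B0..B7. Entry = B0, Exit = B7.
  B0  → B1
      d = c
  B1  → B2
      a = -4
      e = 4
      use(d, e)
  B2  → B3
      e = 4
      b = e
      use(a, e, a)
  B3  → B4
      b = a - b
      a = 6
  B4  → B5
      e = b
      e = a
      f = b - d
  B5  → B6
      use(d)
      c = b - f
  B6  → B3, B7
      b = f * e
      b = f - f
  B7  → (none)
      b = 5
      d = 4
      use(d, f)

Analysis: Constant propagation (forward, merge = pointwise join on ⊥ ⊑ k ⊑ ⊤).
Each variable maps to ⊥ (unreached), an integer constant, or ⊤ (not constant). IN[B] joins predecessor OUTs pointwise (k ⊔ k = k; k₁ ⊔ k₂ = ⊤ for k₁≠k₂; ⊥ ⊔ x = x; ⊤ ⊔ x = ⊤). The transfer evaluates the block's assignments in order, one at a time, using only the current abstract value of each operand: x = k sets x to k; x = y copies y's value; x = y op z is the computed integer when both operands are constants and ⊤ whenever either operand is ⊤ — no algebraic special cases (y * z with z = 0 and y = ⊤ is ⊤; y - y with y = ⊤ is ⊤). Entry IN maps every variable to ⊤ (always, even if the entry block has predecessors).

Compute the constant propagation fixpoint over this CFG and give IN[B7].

Answer: {a: 6, b: ⊤, c: ⊤, d: ⊤, e: 6, f: ⊤}

Derivation:
Per-block solution:
  B0:  IN=(all ⊤)  OUT=(all ⊤)
  B1:  IN=(all ⊤)  OUT={a:-4, e:4; rest ⊤}
  B2:  IN={a:-4, e:4; rest ⊤}  OUT={a:-4, b:4, e:4; rest ⊤}
  B3:  IN=(all ⊤)  OUT={a:6; rest ⊤}
  B4:  IN={a:6; rest ⊤}  OUT={a:6, e:6; rest ⊤}
  B5:  IN={a:6, e:6; rest ⊤}  OUT={a:6, e:6; rest ⊤}
  B6:  IN={a:6, e:6; rest ⊤}  OUT={a:6, e:6; rest ⊤}
  B7:  IN={a:6, e:6; rest ⊤}  OUT={a:6, b:5, d:4, e:6; rest ⊤}

Merge at B7: IN[B7] = OUT[B6] = {a: 6, b: ⊤, c: ⊤, d: ⊤, e: 6, f: ⊤}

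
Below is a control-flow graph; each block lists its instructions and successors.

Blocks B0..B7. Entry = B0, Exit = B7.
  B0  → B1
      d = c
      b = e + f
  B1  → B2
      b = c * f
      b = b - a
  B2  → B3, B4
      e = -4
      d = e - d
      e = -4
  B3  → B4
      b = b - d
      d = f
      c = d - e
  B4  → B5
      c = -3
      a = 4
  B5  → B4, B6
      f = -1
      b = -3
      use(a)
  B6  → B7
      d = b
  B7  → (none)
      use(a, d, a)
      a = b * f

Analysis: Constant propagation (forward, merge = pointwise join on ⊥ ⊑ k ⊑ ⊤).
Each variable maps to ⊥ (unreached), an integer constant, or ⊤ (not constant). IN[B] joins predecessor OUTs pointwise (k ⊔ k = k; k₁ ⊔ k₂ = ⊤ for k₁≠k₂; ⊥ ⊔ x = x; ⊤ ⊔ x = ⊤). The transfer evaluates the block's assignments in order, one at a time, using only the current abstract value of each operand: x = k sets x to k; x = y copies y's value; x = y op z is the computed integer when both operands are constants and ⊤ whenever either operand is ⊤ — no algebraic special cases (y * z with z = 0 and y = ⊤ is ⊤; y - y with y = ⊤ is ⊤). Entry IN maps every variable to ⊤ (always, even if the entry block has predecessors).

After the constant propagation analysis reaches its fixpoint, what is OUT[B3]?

Answer: {a: ⊤, b: ⊤, c: ⊤, d: ⊤, e: -4, f: ⊤}

Working:
Fixpoint table:
  B0:   IN=(all ⊤)   OUT=(all ⊤)
  B1:   IN=(all ⊤)   OUT=(all ⊤)
  B2:   IN=(all ⊤)   OUT={e:-4; rest ⊤}
  B3:   IN={e:-4; rest ⊤}   OUT={e:-4; rest ⊤}
  B4:   IN={e:-4; rest ⊤}   OUT={a:4, c:-3, e:-4; rest ⊤}
  B5:   IN={a:4, c:-3, e:-4; rest ⊤}   OUT={a:4, b:-3, c:-3, e:-4, f:-1; rest ⊤}
  B6:   IN={a:4, b:-3, c:-3, e:-4, f:-1; rest ⊤}   OUT={a:4, b:-3, c:-3, d:-3, e:-4, f:-1; rest ⊤}
  B7:   IN={a:4, b:-3, c:-3, d:-3, e:-4, f:-1; rest ⊤}   OUT={a:3, b:-3, c:-3, d:-3, e:-4, f:-1; rest ⊤}

Merge at B3: IN[B3] = OUT[B2] = {a: ⊤, b: ⊤, c: ⊤, d: ⊤, e: -4, f: ⊤}
Applying B3's transfer function to that IN value gives OUT[B3] (row B3 above).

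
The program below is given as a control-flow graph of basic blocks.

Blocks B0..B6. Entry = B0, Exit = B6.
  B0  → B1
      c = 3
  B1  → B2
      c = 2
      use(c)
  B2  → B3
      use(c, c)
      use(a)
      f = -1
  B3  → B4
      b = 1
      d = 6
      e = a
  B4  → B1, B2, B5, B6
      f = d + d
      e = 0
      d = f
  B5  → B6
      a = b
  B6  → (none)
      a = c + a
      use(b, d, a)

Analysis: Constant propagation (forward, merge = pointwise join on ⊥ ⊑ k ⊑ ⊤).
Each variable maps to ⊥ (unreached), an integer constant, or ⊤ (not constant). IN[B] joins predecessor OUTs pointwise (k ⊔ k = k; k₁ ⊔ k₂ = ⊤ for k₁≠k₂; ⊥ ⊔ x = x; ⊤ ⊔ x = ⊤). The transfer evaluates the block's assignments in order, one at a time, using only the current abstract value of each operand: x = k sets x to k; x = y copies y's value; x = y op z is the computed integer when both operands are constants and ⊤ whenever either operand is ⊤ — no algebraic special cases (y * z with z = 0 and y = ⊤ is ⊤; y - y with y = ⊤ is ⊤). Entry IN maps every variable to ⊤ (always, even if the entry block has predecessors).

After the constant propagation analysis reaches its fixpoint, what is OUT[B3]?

Converged values:
  B0:  IN=(all ⊤)  OUT={c:3; rest ⊤}
  B1:  IN=(all ⊤)  OUT={c:2; rest ⊤}
  B2:  IN={c:2; rest ⊤}  OUT={c:2, f:-1; rest ⊤}
  B3:  IN={c:2, f:-1; rest ⊤}  OUT={b:1, c:2, d:6, f:-1; rest ⊤}
  B4:  IN={b:1, c:2, d:6, f:-1; rest ⊤}  OUT={b:1, c:2, d:12, e:0, f:12; rest ⊤}
  B5:  IN={b:1, c:2, d:12, e:0, f:12; rest ⊤}  OUT={a:1, b:1, c:2, d:12, e:0, f:12; rest ⊤}
  B6:  IN={b:1, c:2, d:12, e:0, f:12; rest ⊤}  OUT={b:1, c:2, d:12, e:0, f:12; rest ⊤}

Merge at B3: IN[B3] = OUT[B2] = {a: ⊤, b: ⊤, c: 2, d: ⊤, e: ⊤, f: -1}
Applying B3's transfer function to that IN value gives OUT[B3] (row B3 above).

Answer: {a: ⊤, b: 1, c: 2, d: 6, e: ⊤, f: -1}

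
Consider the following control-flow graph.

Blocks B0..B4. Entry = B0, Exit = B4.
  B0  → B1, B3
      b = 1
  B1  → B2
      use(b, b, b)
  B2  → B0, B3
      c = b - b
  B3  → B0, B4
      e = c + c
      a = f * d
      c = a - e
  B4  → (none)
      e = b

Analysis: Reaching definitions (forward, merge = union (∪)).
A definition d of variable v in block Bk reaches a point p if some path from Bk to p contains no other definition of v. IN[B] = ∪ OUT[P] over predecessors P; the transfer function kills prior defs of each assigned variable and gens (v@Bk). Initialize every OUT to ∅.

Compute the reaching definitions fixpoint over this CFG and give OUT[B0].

Converged values:
  B0:  IN={a@B3, b@B0, c@B2, c@B3, e@B3}  OUT={a@B3, b@B0, c@B2, c@B3, e@B3}
  B1:  IN={a@B3, b@B0, c@B2, c@B3, e@B3}  OUT={a@B3, b@B0, c@B2, c@B3, e@B3}
  B2:  IN={a@B3, b@B0, c@B2, c@B3, e@B3}  OUT={a@B3, b@B0, c@B2, e@B3}
  B3:  IN={a@B3, b@B0, c@B2, c@B3, e@B3}  OUT={a@B3, b@B0, c@B3, e@B3}
  B4:  IN={a@B3, b@B0, c@B3, e@B3}  OUT={a@B3, b@B0, c@B3, e@B4}

Merge at B0 (entry node, so the boundary value {} is joined with the incoming edge(s)): IN[B0] = {} ⊔ OUT[B2] ⊔ OUT[B3] = {a@B3, b@B0, c@B2, c@B3, e@B3}
Applying B0's transfer function to that IN value gives OUT[B0] (row B0 above).

Answer: {a@B3, b@B0, c@B2, c@B3, e@B3}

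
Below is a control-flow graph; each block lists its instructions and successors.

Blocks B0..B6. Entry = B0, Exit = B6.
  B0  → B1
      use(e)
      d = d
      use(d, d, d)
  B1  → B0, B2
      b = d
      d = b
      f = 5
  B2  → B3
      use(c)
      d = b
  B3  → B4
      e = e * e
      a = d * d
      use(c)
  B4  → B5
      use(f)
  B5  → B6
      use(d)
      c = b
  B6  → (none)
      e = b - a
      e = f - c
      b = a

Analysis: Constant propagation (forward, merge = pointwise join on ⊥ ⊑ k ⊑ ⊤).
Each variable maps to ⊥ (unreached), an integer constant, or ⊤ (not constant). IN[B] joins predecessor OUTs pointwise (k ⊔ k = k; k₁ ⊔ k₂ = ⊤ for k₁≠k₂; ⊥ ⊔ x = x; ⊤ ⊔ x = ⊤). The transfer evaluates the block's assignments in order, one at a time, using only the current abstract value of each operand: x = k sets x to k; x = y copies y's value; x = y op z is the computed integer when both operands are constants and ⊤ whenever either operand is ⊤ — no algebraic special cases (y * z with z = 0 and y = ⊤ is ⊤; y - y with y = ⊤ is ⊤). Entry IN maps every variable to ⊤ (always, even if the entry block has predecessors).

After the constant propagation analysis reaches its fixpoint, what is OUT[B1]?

Converged values:
  B0: | IN=(all ⊤) | OUT=(all ⊤)
  B1: | IN=(all ⊤) | OUT={f:5; rest ⊤}
  B2: | IN={f:5; rest ⊤} | OUT={f:5; rest ⊤}
  B3: | IN={f:5; rest ⊤} | OUT={f:5; rest ⊤}
  B4: | IN={f:5; rest ⊤} | OUT={f:5; rest ⊤}
  B5: | IN={f:5; rest ⊤} | OUT={f:5; rest ⊤}
  B6: | IN={f:5; rest ⊤} | OUT={f:5; rest ⊤}

Merge at B1: IN[B1] = OUT[B0] = {a: ⊤, b: ⊤, c: ⊤, d: ⊤, e: ⊤, f: ⊤}
Applying B1's transfer function to that IN value gives OUT[B1] (row B1 above).

Answer: {a: ⊤, b: ⊤, c: ⊤, d: ⊤, e: ⊤, f: 5}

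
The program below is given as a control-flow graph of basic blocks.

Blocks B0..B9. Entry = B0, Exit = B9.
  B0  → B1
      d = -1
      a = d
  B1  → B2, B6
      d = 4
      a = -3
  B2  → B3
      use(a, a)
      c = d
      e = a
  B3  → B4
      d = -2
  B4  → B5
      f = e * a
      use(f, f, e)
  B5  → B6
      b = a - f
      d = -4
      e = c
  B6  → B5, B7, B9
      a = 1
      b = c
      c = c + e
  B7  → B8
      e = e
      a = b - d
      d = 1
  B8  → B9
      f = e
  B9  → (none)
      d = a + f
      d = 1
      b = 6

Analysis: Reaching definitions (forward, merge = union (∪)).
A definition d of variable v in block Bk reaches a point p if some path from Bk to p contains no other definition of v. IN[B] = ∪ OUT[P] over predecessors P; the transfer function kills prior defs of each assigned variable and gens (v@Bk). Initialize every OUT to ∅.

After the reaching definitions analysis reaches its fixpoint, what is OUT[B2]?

Per-block solution:
  B0: | IN={} | OUT={a@B0, d@B0}
  B1: | IN={a@B0, d@B0} | OUT={a@B1, d@B1}
  B2: | IN={a@B1, d@B1} | OUT={a@B1, c@B2, d@B1, e@B2}
  B3: | IN={a@B1, c@B2, d@B1, e@B2} | OUT={a@B1, c@B2, d@B3, e@B2}
  B4: | IN={a@B1, c@B2, d@B3, e@B2} | OUT={a@B1, c@B2, d@B3, e@B2, f@B4}
  B5: | IN={a@B1, a@B6, b@B6, c@B2, c@B6, d@B1, d@B3, d@B5, e@B2, e@B5, f@B4} | OUT={a@B1, a@B6, b@B5, c@B2, c@B6, d@B5, e@B5, f@B4}
  B6: | IN={a@B1, a@B6, b@B5, c@B2, c@B6, d@B1, d@B5, e@B5, f@B4} | OUT={a@B6, b@B6, c@B6, d@B1, d@B5, e@B5, f@B4}
  B7: | IN={a@B6, b@B6, c@B6, d@B1, d@B5, e@B5, f@B4} | OUT={a@B7, b@B6, c@B6, d@B7, e@B7, f@B4}
  B8: | IN={a@B7, b@B6, c@B6, d@B7, e@B7, f@B4} | OUT={a@B7, b@B6, c@B6, d@B7, e@B7, f@B8}
  B9: | IN={a@B6, a@B7, b@B6, c@B6, d@B1, d@B5, d@B7, e@B5, e@B7, f@B4, f@B8} | OUT={a@B6, a@B7, b@B9, c@B6, d@B9, e@B5, e@B7, f@B4, f@B8}

Merge at B2: IN[B2] = OUT[B1] = {a@B1, d@B1}
Applying B2's transfer function to that IN value gives OUT[B2] (row B2 above).

Answer: {a@B1, c@B2, d@B1, e@B2}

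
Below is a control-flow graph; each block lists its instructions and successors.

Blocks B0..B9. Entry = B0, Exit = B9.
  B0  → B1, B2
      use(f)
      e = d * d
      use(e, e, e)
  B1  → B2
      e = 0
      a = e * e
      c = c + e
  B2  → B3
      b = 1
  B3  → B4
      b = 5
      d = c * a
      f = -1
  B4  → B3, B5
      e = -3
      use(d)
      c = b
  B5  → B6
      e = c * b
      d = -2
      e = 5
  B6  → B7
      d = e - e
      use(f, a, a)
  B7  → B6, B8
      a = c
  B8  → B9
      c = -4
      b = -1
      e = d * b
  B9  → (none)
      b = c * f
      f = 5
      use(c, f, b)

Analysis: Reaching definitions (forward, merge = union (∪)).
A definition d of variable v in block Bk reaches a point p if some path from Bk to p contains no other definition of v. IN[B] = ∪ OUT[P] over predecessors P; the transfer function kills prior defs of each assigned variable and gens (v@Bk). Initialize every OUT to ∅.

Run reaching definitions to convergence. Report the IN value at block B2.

Converged values:
  B0:   IN={}   OUT={e@B0}
  B1:   IN={e@B0}   OUT={a@B1, c@B1, e@B1}
  B2:   IN={a@B1, c@B1, e@B0, e@B1}   OUT={a@B1, b@B2, c@B1, e@B0, e@B1}
  B3:   IN={a@B1, b@B2, b@B3, c@B1, c@B4, d@B3, e@B0, e@B1, e@B4, f@B3}   OUT={a@B1, b@B3, c@B1, c@B4, d@B3, e@B0, e@B1, e@B4, f@B3}
  B4:   IN={a@B1, b@B3, c@B1, c@B4, d@B3, e@B0, e@B1, e@B4, f@B3}   OUT={a@B1, b@B3, c@B4, d@B3, e@B4, f@B3}
  B5:   IN={a@B1, b@B3, c@B4, d@B3, e@B4, f@B3}   OUT={a@B1, b@B3, c@B4, d@B5, e@B5, f@B3}
  B6:   IN={a@B1, a@B7, b@B3, c@B4, d@B5, d@B6, e@B5, f@B3}   OUT={a@B1, a@B7, b@B3, c@B4, d@B6, e@B5, f@B3}
  B7:   IN={a@B1, a@B7, b@B3, c@B4, d@B6, e@B5, f@B3}   OUT={a@B7, b@B3, c@B4, d@B6, e@B5, f@B3}
  B8:   IN={a@B7, b@B3, c@B4, d@B6, e@B5, f@B3}   OUT={a@B7, b@B8, c@B8, d@B6, e@B8, f@B3}
  B9:   IN={a@B7, b@B8, c@B8, d@B6, e@B8, f@B3}   OUT={a@B7, b@B9, c@B8, d@B6, e@B8, f@B9}

Merge at B2: IN[B2] = OUT[B0] ⊔ OUT[B1] = {a@B1, c@B1, e@B0, e@B1}

Answer: {a@B1, c@B1, e@B0, e@B1}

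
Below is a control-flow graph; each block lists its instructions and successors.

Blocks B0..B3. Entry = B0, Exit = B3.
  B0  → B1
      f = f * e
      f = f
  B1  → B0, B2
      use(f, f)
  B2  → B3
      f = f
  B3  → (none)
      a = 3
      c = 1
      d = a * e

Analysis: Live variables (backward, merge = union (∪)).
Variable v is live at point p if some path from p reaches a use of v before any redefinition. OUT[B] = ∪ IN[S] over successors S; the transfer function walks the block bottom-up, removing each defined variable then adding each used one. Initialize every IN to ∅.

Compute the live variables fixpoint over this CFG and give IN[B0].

Answer: {e, f}

Trace:
Fixpoint table:
  B0:   IN={e, f}   OUT={e, f}
  B1:   IN={e, f}   OUT={e, f}
  B2:   IN={e, f}   OUT={e}
  B3:   IN={e}   OUT={}

Merge at B0: OUT[B0] = IN[B1] = {e, f}
Applying B0's transfer function to that OUT value gives IN[B0] (row B0 above).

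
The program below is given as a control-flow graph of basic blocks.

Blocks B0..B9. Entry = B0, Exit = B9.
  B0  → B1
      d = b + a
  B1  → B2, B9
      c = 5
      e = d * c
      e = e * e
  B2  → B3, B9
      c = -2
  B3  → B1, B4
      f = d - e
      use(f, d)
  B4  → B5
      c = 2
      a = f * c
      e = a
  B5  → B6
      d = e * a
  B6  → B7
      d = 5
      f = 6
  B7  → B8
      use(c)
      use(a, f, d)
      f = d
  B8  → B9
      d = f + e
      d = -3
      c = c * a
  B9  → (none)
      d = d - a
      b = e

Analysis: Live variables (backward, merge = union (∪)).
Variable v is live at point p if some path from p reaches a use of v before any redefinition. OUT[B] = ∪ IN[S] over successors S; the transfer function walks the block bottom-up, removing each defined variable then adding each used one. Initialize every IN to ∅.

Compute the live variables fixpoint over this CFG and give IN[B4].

Converged values:
  B0: | IN={a, b} | OUT={a, d}
  B1: | IN={a, d} | OUT={a, d, e}
  B2: | IN={a, d, e} | OUT={a, d, e}
  B3: | IN={a, d, e} | OUT={a, d, f}
  B4: | IN={f} | OUT={a, c, e}
  B5: | IN={a, c, e} | OUT={a, c, e}
  B6: | IN={a, c, e} | OUT={a, c, d, e, f}
  B7: | IN={a, c, d, e, f} | OUT={a, c, e, f}
  B8: | IN={a, c, e, f} | OUT={a, d, e}
  B9: | IN={a, d, e} | OUT={}

Merge at B4: OUT[B4] = IN[B5] = {a, c, e}
Applying B4's transfer function to that OUT value gives IN[B4] (row B4 above).

Answer: {f}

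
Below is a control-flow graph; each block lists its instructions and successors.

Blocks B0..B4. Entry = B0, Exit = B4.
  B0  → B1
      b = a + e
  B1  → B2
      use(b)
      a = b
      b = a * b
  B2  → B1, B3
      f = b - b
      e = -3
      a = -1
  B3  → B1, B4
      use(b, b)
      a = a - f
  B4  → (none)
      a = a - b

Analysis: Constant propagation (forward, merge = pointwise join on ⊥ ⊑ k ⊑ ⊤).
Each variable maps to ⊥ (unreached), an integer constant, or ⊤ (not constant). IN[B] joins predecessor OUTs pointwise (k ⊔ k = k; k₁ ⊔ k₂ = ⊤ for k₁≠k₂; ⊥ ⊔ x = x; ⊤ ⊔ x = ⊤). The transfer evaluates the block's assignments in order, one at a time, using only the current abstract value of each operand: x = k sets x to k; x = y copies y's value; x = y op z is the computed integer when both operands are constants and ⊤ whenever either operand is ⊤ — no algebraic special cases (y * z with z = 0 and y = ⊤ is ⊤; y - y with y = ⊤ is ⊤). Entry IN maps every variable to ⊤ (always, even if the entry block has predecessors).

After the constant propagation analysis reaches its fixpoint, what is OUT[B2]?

Answer: {a: -1, b: ⊤, c: ⊤, d: ⊤, e: -3, f: ⊤}

Trace:
Converged values:
  B0:   IN=(all ⊤)   OUT=(all ⊤)
  B1:   IN=(all ⊤)   OUT=(all ⊤)
  B2:   IN=(all ⊤)   OUT={a:-1, e:-3; rest ⊤}
  B3:   IN={a:-1, e:-3; rest ⊤}   OUT={e:-3; rest ⊤}
  B4:   IN={e:-3; rest ⊤}   OUT={e:-3; rest ⊤}

Merge at B2: IN[B2] = OUT[B1] = {a: ⊤, b: ⊤, c: ⊤, d: ⊤, e: ⊤, f: ⊤}
Applying B2's transfer function to that IN value gives OUT[B2] (row B2 above).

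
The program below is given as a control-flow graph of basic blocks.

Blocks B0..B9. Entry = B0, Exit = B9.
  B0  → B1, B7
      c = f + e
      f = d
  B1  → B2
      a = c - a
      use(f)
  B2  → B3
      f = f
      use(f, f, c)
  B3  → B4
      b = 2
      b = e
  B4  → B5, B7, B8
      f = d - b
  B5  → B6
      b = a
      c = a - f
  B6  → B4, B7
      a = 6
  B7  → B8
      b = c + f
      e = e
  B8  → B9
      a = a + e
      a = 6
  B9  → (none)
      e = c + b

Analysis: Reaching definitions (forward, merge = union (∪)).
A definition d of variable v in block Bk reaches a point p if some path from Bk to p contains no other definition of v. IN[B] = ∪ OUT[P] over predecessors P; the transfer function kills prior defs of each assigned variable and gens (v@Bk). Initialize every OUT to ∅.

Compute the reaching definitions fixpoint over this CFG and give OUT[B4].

Answer: {a@B1, a@B6, b@B3, b@B5, c@B0, c@B5, f@B4}

Working:
Fixpoint table:
  B0:   IN={}   OUT={c@B0, f@B0}
  B1:   IN={c@B0, f@B0}   OUT={a@B1, c@B0, f@B0}
  B2:   IN={a@B1, c@B0, f@B0}   OUT={a@B1, c@B0, f@B2}
  B3:   IN={a@B1, c@B0, f@B2}   OUT={a@B1, b@B3, c@B0, f@B2}
  B4:   IN={a@B1, a@B6, b@B3, b@B5, c@B0, c@B5, f@B2, f@B4}   OUT={a@B1, a@B6, b@B3, b@B5, c@B0, c@B5, f@B4}
  B5:   IN={a@B1, a@B6, b@B3, b@B5, c@B0, c@B5, f@B4}   OUT={a@B1, a@B6, b@B5, c@B5, f@B4}
  B6:   IN={a@B1, a@B6, b@B5, c@B5, f@B4}   OUT={a@B6, b@B5, c@B5, f@B4}
  B7:   IN={a@B1, a@B6, b@B3, b@B5, c@B0, c@B5, f@B0, f@B4}   OUT={a@B1, a@B6, b@B7, c@B0, c@B5, e@B7, f@B0, f@B4}
  B8:   IN={a@B1, a@B6, b@B3, b@B5, b@B7, c@B0, c@B5, e@B7, f@B0, f@B4}   OUT={a@B8, b@B3, b@B5, b@B7, c@B0, c@B5, e@B7, f@B0, f@B4}
  B9:   IN={a@B8, b@B3, b@B5, b@B7, c@B0, c@B5, e@B7, f@B0, f@B4}   OUT={a@B8, b@B3, b@B5, b@B7, c@B0, c@B5, e@B9, f@B0, f@B4}

Merge at B4: IN[B4] = OUT[B3] ⊔ OUT[B6] = {a@B1, a@B6, b@B3, b@B5, c@B0, c@B5, f@B2, f@B4}
Applying B4's transfer function to that IN value gives OUT[B4] (row B4 above).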